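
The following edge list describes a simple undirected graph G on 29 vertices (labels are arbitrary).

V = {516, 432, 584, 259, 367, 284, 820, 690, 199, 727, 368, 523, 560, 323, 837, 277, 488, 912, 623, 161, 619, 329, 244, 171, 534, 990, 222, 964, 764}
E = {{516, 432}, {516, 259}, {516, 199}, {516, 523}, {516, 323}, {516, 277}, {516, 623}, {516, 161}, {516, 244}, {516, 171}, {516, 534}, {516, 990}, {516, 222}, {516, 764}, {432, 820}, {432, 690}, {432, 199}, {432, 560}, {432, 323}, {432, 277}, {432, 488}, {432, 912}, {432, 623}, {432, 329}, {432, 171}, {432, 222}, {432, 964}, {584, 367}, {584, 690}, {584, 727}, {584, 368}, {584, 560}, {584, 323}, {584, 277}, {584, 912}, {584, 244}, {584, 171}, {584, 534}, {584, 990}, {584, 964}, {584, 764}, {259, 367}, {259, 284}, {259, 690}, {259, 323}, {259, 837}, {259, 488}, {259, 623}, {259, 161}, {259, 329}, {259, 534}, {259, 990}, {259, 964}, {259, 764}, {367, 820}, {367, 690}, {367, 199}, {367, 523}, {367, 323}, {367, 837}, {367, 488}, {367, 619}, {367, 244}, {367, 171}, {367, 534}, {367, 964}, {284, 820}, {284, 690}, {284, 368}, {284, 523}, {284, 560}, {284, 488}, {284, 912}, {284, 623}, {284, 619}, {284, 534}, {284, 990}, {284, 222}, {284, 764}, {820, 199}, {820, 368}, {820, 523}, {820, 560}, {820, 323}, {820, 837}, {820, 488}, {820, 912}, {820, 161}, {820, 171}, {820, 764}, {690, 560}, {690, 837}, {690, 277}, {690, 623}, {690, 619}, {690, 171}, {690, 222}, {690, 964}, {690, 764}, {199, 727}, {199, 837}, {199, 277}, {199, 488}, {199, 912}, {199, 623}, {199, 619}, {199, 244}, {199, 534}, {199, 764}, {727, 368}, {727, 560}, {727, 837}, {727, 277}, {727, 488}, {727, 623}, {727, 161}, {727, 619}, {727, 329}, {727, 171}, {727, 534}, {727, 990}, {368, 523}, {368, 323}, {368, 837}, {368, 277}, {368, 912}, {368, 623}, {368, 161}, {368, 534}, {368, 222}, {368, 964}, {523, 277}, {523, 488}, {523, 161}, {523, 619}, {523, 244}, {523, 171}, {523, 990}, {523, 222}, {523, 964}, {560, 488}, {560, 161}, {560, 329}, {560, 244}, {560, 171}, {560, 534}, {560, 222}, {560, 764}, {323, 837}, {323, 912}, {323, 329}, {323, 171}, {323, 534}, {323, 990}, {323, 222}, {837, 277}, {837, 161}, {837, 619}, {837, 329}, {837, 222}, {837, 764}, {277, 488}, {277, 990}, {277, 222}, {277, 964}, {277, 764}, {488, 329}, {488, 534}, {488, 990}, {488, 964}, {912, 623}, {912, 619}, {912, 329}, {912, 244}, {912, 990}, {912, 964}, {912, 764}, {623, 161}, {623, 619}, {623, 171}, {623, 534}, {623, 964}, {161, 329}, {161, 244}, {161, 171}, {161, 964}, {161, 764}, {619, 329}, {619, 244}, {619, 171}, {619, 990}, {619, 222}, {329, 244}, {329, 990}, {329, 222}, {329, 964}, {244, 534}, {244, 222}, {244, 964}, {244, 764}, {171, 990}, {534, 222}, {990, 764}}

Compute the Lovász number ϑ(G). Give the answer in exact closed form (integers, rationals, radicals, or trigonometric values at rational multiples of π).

sqrt(29)

N(964) = {432, 584, 259, 367, 690, 368, 523, 277, 488, 912, 623, 161, 329, 244}, |N(964)| = 14.
deg(259) = 14; N(259) = {516, 367, 284, 690, 323, 837, 488, 623, 161, 329, 534, 990, 964, 764}.
N(534) = {516, 584, 259, 367, 284, 199, 727, 368, 560, 323, 488, 623, 244, 222}, |N(534)| = 14.
Vertex 323 has 14 neighbors: 516, 432, 584, 259, 367, 820, 368, 837, 912, 329, 171, 534, 990, 222.
deg(v) = 14 for all v (|V|=29); SR(29,14,6,7) — a Paley graph.
Distinct eigenvalues (to 5 d.p.): [14.0, 2.19258, -3.19258].
Lovász: ϑ = −29(-sqrt(29)/2 - 1/2)/(14+-(-sqrt(29)/2 - 1/2)) = sqrt(29).
≈ 5.38516481 (to 8 d.p.).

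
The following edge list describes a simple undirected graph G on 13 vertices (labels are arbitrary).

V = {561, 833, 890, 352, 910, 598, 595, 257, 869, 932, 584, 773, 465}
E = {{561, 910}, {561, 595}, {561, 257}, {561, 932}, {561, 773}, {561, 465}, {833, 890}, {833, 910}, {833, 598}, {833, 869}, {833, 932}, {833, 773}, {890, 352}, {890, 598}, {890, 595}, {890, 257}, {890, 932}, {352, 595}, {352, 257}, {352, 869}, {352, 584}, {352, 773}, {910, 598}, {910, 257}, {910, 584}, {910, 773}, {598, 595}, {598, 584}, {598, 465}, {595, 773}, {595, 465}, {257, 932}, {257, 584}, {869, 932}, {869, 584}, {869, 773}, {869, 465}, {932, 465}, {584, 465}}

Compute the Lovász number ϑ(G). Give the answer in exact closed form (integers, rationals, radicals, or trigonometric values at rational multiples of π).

Vertex 595 has 6 neighbors: 561, 890, 352, 598, 773, 465.
N(352) = {890, 595, 257, 869, 584, 773}, |N(352)| = 6.
Vertex 561 has 6 neighbors: 910, 595, 257, 932, 773, 465.
deg(833) = 6; N(833) = {890, 910, 598, 869, 932, 773}.
G on 13 vertices is 6-regular; Paley(13): SR with (k,λ,μ)=(6,2,3).
A has 3 distinct eigenvalues ≈ [6.0, 1.30278, -2.30278].
With N=13: ϑ(G) = 13·(-(-sqrt(13)/2 - 1/2))/(6−(-sqrt(13)/2 - 1/2)) = sqrt(13).
ϑ(G) ≈ 3.60555.

sqrt(13)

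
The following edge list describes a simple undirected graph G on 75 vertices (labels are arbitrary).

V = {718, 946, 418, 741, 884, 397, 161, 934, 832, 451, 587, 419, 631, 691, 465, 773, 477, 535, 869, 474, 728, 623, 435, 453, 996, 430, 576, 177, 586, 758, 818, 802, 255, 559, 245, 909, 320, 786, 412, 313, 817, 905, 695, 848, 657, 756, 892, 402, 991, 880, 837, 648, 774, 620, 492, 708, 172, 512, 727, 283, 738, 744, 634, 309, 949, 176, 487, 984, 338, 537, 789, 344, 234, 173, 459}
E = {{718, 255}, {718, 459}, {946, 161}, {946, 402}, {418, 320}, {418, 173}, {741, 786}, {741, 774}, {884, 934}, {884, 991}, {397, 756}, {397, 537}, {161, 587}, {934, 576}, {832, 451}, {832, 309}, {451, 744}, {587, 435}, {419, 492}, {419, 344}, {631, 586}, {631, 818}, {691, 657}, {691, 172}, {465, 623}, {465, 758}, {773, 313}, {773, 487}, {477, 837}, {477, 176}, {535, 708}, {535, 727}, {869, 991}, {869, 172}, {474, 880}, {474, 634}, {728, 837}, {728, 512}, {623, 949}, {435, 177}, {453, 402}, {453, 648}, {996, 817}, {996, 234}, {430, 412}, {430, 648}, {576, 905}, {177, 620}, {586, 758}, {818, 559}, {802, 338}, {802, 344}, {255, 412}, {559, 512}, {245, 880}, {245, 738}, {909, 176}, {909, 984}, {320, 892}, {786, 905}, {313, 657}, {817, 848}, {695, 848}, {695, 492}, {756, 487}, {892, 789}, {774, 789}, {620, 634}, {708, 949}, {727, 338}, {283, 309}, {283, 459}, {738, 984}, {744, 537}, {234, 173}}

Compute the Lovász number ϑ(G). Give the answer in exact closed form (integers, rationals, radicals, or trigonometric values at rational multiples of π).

75*cos(pi/75)/(cos(pi/75) + 1)

deg(172) = 2; N(172) = {691, 869}.
Vertex 991 has 2 neighbors: 884, 869.
deg(344) = 2; N(344) = {419, 802}.
deg(474) = 2; N(474) = {880, 634}.
Every vertex has degree 2 (N=75); the odd cycle C_{75}.
spec(A) ≈ [2.0, 1.993, 1.972, 1.937, 1.889, 1.827, 1.753, 1.666, 1.567, 1.458, 1.338, 1.209, 1.072, 0.927, 0.775, 0.618, 0.457, 0.292, 0.126, -0.042, -0.209, -0.375, -0.538, -0.697, -0.852, -1.0, -1.141, -1.275, -1.399, -1.514, -1.618, -1.711, -1.791, -1.86, -1.915, -1.956, -1.984, -1.998] (distinct, 3 d.p.).
ϑ = −N·λ_min/(λ_max−λ_min) = −75·(-2*cos(pi/75))/(2−(-2*cos(pi/75))) = 75*cos(pi/75)/(cos(pi/75) + 1).
= 37.483546… (decimal).
α=37, χ(Ḡ)=38; ϑ=75*cos(pi/75)/(cos(pi/75) + 1) lies between (both strict).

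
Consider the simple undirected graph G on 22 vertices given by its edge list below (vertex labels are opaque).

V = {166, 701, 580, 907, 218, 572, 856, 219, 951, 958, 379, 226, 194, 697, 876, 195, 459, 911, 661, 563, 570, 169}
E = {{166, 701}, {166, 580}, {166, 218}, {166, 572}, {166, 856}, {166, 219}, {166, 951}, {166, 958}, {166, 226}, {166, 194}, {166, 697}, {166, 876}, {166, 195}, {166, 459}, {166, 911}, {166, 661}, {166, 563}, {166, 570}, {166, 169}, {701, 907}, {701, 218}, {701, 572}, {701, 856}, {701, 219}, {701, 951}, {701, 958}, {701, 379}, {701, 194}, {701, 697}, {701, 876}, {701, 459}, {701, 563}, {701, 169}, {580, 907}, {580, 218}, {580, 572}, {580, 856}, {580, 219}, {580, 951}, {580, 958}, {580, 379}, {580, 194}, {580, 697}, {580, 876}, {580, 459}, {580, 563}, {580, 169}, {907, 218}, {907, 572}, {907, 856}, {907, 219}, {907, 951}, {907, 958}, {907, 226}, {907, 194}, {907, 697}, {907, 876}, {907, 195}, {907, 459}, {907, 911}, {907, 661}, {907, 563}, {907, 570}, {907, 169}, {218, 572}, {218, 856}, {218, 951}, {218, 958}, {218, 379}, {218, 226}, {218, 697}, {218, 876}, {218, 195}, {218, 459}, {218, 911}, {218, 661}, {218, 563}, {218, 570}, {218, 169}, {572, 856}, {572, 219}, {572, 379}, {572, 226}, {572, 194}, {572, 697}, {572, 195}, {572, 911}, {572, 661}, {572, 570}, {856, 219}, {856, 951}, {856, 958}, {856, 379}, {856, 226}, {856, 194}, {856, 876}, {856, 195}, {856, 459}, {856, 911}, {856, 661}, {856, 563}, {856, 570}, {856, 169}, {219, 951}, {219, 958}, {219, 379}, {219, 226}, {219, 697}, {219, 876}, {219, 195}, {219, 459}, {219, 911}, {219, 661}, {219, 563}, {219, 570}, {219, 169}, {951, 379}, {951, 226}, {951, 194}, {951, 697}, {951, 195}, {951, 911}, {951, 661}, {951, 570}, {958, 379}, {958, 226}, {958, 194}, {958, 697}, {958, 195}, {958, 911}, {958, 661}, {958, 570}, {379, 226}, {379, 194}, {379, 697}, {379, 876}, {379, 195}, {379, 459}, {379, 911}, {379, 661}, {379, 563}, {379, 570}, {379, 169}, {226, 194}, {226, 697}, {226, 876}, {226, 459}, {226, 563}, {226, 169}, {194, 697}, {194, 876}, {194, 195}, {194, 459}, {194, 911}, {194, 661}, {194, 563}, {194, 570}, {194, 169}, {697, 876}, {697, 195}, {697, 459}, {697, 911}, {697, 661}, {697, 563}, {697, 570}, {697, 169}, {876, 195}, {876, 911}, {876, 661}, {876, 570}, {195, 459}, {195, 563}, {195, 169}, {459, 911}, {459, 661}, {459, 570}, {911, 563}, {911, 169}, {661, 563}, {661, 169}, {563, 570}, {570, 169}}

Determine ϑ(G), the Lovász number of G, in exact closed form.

Vertex 194 has 19 neighbors: 166, 701, 580, 907, 572, 856, 951, 958, 379, 226, 697, 876, 195, 459, 911, 661, 563, 570, 169.
deg(219) = 19; N(219) = {166, 701, 580, 907, 572, 856, 951, 958, 379, 226, 697, 876, 195, 459, 911, 661, 563, 570, 169}.
Vertex 911 has 15 neighbors: 166, 907, 218, 572, 856, 219, 951, 958, 379, 194, 697, 876, 459, 563, 169.
Vertex 570 has 15 neighbors: 166, 907, 218, 572, 856, 219, 951, 958, 379, 194, 697, 876, 459, 563, 169.
5 parts of sizes [7, 7, 3, 3, 2]; α(G) = 7 = ϑ (perfect).
ϑ(G) ≈ 7.0000000.
α=7, χ(Ḡ)=7; ϑ=7 lies between (collapsed).

7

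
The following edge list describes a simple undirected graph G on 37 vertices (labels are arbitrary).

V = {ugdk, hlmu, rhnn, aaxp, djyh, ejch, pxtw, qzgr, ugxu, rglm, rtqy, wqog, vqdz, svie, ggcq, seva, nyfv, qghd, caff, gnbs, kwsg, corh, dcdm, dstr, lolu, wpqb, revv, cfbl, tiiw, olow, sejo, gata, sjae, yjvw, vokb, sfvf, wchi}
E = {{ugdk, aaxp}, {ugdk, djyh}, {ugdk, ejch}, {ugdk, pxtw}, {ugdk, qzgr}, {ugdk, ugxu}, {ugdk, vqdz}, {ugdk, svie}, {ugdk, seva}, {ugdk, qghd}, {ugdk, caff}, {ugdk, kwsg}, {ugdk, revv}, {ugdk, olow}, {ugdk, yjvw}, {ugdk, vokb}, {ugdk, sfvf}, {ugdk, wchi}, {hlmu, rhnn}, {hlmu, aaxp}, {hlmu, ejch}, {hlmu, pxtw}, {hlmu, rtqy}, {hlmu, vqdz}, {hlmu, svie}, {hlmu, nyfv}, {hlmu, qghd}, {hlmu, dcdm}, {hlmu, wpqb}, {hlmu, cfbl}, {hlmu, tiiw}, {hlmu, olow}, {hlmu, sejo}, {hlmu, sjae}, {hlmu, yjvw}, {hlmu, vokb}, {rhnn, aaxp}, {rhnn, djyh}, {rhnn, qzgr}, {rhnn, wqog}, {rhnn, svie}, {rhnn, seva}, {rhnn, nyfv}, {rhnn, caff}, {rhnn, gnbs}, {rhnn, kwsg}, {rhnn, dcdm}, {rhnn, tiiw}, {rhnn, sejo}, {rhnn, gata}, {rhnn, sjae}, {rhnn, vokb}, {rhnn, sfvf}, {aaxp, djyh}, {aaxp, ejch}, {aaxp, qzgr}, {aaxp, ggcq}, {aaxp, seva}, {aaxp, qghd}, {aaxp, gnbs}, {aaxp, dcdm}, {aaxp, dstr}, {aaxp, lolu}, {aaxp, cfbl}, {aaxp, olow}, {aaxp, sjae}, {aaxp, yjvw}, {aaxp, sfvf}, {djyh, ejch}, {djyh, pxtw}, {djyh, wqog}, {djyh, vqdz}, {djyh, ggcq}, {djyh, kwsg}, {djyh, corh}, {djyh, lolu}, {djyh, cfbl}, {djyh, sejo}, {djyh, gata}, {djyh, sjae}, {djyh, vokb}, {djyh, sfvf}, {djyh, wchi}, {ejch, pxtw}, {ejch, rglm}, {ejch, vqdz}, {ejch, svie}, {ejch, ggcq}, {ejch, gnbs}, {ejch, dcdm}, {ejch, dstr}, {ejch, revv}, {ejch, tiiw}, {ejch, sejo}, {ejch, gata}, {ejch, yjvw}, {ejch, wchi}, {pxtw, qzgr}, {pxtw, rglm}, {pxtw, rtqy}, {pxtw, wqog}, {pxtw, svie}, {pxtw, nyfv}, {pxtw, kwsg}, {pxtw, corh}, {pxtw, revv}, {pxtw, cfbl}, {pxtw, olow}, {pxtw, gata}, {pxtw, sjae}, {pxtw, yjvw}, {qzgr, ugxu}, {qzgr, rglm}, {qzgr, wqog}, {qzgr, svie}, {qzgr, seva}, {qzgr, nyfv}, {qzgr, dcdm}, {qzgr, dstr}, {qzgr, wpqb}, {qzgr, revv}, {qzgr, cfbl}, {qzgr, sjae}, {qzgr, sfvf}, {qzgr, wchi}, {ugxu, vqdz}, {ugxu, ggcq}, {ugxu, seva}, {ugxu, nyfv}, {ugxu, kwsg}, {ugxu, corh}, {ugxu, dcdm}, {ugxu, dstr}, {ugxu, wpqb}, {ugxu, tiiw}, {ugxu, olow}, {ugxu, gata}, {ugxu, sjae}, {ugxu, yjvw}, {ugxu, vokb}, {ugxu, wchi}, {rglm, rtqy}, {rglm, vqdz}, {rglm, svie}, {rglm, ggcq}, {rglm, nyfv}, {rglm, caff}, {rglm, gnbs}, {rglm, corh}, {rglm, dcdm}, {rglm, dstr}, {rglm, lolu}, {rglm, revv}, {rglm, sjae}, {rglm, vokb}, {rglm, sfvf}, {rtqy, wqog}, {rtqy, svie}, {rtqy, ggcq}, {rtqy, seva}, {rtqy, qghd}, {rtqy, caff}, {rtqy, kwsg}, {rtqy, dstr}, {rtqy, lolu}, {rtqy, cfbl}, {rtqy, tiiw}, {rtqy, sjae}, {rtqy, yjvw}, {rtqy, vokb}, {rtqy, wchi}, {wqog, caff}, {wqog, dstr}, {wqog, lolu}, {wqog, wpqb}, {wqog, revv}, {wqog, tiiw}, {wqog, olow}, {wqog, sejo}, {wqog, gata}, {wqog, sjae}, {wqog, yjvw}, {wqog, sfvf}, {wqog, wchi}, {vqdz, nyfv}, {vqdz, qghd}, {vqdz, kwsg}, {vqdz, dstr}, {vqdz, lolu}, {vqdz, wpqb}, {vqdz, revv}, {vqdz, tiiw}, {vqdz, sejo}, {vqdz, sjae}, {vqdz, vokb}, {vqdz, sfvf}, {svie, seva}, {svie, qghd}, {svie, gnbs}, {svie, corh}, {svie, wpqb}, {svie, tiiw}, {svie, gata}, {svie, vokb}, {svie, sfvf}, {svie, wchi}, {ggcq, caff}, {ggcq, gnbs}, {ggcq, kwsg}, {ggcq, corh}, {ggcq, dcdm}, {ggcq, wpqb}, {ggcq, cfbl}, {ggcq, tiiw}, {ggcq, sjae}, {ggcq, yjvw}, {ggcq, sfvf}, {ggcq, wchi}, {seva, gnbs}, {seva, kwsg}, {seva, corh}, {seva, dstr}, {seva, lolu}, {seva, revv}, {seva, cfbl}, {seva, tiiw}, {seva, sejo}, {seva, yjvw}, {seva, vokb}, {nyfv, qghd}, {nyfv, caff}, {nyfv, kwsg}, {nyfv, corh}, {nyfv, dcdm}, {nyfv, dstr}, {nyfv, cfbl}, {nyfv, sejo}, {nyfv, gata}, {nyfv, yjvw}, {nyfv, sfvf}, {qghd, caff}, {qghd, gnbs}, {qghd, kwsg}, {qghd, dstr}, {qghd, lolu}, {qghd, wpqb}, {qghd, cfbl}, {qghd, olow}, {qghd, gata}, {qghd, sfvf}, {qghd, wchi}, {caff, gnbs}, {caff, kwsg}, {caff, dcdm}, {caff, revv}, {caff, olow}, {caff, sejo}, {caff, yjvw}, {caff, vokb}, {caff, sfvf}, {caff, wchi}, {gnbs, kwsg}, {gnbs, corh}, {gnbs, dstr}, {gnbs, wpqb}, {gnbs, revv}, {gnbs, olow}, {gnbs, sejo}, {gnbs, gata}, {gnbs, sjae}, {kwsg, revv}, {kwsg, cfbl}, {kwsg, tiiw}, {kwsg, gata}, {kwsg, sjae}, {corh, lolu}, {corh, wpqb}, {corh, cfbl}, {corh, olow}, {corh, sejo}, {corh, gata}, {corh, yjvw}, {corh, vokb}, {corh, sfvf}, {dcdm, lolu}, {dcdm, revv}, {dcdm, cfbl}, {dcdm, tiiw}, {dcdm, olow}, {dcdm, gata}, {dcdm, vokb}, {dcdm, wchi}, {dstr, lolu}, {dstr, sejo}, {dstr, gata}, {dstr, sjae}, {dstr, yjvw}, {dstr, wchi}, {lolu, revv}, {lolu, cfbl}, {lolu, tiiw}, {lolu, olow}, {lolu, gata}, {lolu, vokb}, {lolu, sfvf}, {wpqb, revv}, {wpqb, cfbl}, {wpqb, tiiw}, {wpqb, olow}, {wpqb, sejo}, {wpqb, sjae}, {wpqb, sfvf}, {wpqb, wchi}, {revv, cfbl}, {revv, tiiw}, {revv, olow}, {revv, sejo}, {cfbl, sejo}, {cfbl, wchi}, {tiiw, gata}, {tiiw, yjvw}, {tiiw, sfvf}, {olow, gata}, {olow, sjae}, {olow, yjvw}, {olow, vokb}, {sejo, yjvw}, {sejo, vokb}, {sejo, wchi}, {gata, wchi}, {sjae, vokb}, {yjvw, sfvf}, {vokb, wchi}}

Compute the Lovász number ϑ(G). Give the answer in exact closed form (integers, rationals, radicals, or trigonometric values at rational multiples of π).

deg(yjvw) = 18; N(yjvw) = {ugdk, hlmu, aaxp, ejch, pxtw, ugxu, rtqy, wqog, ggcq, seva, nyfv, caff, corh, dstr, tiiw, olow, sejo, sfvf}.
deg(revv) = 18; N(revv) = {ugdk, ejch, pxtw, qzgr, rglm, wqog, vqdz, seva, caff, gnbs, kwsg, dcdm, lolu, wpqb, cfbl, tiiw, olow, sejo}.
N(gnbs) = {rhnn, aaxp, ejch, rglm, svie, ggcq, seva, qghd, caff, kwsg, corh, dstr, wpqb, revv, olow, sejo, gata, sjae}, |N(gnbs)| = 18.
Vertex vokb has 18 neighbors: ugdk, hlmu, rhnn, djyh, ugxu, rglm, rtqy, vqdz, svie, seva, caff, corh, dcdm, lolu, olow, sejo, sjae, wchi.
Every vertex has degree 18 (N=37); strongly regular (37,18,8,9).
spec(A) ≈ [18.0, 2.541, -3.541] (distinct, 3 d.p.).
Lovász: ϑ = −37(-sqrt(37)/2 - 1/2)/(18+-(-sqrt(37)/2 - 1/2)) = sqrt(37).
= 6.082762530… (decimal).

sqrt(37)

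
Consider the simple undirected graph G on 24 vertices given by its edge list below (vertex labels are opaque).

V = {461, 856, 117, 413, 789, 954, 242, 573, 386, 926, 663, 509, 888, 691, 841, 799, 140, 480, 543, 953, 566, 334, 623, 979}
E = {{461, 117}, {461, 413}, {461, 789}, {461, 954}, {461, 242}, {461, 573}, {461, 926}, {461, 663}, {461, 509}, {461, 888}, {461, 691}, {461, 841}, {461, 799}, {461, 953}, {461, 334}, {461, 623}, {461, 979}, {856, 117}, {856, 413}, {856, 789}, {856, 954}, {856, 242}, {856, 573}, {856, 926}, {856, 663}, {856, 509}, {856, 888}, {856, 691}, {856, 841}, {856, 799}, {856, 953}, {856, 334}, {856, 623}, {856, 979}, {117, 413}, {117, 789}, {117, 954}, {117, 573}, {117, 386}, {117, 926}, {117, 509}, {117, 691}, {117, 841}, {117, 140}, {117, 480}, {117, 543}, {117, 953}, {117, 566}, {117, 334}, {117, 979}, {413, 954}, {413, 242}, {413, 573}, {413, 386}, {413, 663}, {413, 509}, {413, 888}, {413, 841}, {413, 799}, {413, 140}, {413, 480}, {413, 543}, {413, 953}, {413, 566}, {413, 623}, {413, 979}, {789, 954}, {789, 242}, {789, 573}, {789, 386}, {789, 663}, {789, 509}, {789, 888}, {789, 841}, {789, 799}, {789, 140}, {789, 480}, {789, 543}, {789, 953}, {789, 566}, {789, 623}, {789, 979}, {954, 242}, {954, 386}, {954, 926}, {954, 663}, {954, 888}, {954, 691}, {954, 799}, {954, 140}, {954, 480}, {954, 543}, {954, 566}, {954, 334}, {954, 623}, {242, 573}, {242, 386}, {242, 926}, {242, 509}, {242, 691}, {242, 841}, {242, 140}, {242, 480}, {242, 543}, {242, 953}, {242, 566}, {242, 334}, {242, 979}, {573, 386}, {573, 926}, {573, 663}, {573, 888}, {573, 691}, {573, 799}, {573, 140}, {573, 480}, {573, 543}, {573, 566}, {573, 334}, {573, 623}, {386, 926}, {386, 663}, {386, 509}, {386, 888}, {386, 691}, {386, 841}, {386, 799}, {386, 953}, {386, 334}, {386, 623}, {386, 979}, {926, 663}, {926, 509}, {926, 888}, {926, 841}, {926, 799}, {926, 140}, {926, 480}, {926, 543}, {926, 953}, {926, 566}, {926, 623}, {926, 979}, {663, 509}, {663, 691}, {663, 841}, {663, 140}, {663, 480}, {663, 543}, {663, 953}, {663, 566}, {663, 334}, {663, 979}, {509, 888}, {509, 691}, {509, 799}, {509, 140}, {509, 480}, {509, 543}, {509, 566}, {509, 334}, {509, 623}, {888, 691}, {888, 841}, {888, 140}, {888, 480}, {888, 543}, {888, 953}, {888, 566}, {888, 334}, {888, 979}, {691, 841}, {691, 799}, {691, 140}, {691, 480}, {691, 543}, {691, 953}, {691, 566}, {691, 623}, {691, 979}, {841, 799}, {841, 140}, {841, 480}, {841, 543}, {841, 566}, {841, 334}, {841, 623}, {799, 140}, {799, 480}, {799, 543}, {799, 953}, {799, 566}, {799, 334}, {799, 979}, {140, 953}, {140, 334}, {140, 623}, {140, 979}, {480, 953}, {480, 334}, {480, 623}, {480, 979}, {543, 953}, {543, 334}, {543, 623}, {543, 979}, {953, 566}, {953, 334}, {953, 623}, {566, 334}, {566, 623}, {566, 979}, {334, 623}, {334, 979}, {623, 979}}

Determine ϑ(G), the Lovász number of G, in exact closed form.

7

deg(461) = 17; N(461) = {117, 413, 789, 954, 242, 573, 926, 663, 509, 888, 691, 841, 799, 953, 334, 623, 979}.
deg(663) = 18; N(663) = {461, 856, 413, 789, 954, 573, 386, 926, 509, 691, 841, 140, 480, 543, 953, 566, 334, 979}.
Vertex 480 has 17 neighbors: 117, 413, 789, 954, 242, 573, 926, 663, 509, 888, 691, 841, 799, 953, 334, 623, 979.
deg(953) = 18; N(953) = {461, 856, 117, 413, 789, 242, 386, 926, 663, 888, 691, 799, 140, 480, 543, 566, 334, 623}.
K_{7,6,6,5} (perfect); ϑ(G) = α(G) = max{7,6,6,5} = 7.
= 7.000000… (decimal).
Lovász sandwich 7 ≤ 7 ≤ 7: collapsed.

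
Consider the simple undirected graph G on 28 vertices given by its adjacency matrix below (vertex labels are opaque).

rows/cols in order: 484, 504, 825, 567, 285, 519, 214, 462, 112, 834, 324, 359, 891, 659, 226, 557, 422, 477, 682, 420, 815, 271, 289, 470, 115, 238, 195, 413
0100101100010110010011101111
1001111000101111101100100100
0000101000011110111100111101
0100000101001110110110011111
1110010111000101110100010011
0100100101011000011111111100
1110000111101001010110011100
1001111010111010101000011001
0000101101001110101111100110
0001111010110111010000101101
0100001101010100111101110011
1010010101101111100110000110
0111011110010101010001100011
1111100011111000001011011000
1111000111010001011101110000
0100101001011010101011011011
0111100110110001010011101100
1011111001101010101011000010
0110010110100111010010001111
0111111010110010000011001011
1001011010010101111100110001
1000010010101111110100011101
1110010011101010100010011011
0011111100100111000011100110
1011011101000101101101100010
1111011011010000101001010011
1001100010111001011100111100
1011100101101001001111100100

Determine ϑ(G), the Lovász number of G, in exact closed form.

7

Vertex 834 has 15 neighbors: 567, 285, 519, 214, 112, 324, 359, 659, 226, 557, 477, 289, 115, 238, 413.
Vertex 825 has 15 neighbors: 285, 214, 359, 891, 659, 226, 422, 477, 682, 420, 289, 470, 115, 238, 413.
Vertex 557 has 15 neighbors: 504, 285, 214, 834, 359, 891, 226, 422, 682, 815, 271, 470, 115, 195, 413.
deg(477) = 15; N(477) = {484, 825, 567, 285, 519, 214, 834, 324, 891, 226, 422, 682, 815, 271, 195}.
28-vertex 15-regular graph: this is K(8,2), the Kneser graph.
The 3 distinct eigenvalues: [15.0, 1.0, -5.0].
λ_max=15, λ_min=-5; ϑ = −28·λ_min/(λ_max−λ_min) = 7.
= 7.0000000… (decimal).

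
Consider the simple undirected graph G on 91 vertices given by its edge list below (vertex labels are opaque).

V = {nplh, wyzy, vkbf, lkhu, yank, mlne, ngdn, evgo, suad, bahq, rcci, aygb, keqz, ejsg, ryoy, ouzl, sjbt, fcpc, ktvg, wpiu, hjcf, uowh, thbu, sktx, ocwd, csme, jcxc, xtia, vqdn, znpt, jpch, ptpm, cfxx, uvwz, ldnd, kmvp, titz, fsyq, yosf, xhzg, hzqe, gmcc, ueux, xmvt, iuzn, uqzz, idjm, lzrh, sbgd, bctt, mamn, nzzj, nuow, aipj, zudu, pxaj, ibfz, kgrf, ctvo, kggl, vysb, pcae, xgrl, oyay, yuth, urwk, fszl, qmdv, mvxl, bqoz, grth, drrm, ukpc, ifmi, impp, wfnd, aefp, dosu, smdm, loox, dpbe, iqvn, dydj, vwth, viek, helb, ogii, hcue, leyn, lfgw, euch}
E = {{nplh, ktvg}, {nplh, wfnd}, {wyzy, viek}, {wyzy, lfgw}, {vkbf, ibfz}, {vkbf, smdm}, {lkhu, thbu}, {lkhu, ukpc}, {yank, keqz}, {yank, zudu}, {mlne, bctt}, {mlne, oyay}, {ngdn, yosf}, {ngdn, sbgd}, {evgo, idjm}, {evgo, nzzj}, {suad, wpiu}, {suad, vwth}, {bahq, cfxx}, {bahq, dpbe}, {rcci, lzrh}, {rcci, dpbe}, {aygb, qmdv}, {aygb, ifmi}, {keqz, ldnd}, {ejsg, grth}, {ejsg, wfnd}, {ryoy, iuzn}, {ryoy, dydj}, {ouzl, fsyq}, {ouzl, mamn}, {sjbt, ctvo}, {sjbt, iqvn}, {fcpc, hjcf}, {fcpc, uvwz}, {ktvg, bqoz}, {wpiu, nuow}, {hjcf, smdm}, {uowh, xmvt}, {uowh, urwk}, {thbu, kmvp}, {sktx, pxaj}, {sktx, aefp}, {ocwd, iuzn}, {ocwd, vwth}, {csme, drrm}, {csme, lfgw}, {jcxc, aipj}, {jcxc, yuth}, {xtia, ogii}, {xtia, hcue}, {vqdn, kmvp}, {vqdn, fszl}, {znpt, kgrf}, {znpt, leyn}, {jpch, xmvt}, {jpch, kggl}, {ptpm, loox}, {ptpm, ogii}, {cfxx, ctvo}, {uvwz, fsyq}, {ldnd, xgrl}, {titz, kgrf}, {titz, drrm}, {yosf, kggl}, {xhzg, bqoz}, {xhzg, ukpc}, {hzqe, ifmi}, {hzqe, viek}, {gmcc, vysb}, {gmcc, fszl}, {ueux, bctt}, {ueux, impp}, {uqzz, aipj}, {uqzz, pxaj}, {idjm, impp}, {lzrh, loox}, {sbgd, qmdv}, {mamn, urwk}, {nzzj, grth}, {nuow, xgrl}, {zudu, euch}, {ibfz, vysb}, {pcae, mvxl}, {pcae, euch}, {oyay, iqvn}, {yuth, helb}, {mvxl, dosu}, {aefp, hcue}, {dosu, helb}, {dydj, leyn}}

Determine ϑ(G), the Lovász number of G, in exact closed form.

91*cos(pi/91)/(cos(pi/91) + 1)

N(ctvo) = {sjbt, cfxx}, |N(ctvo)| = 2.
Vertex bqoz has 2 neighbors: ktvg, xhzg.
Vertex ejsg has 2 neighbors: grth, wfnd.
N(ifmi) = {aygb, hzqe}, |N(ifmi)| = 2.
91-vertex 2-regular graph: the odd cycle C_{91}.
Distinct eigenvalues (to 3 d.p.): [2.0, 1.995, 1.981, 1.957, 1.924, 1.882, 1.831, 1.771, 1.703, 1.626, 1.542, 1.45, 1.352, 1.247, 1.136, 1.02, 0.899, 0.773, 0.644, 0.512, 0.377, 0.241, 0.104, -0.035, -0.172, -0.309, -0.445, -0.579, -0.709, -0.837, -0.96, -1.079, -1.192, -1.3, -1.402, -1.497, -1.585, -1.665, -1.738, -1.802, -1.858, -1.904, -1.942, -1.97, -1.989, -1.999].
−91·(-2*cos(pi/91)) / ((2)−(-2*cos(pi/91))) = 91*cos(pi/91)/(cos(pi/91) + 1) = ϑ(G).
≈ 45.486440158 (to 9 d.p.).
Lovász sandwich 45 ≤ 91*cos(pi/91)/(cos(pi/91) + 1) ≤ 46: both strict.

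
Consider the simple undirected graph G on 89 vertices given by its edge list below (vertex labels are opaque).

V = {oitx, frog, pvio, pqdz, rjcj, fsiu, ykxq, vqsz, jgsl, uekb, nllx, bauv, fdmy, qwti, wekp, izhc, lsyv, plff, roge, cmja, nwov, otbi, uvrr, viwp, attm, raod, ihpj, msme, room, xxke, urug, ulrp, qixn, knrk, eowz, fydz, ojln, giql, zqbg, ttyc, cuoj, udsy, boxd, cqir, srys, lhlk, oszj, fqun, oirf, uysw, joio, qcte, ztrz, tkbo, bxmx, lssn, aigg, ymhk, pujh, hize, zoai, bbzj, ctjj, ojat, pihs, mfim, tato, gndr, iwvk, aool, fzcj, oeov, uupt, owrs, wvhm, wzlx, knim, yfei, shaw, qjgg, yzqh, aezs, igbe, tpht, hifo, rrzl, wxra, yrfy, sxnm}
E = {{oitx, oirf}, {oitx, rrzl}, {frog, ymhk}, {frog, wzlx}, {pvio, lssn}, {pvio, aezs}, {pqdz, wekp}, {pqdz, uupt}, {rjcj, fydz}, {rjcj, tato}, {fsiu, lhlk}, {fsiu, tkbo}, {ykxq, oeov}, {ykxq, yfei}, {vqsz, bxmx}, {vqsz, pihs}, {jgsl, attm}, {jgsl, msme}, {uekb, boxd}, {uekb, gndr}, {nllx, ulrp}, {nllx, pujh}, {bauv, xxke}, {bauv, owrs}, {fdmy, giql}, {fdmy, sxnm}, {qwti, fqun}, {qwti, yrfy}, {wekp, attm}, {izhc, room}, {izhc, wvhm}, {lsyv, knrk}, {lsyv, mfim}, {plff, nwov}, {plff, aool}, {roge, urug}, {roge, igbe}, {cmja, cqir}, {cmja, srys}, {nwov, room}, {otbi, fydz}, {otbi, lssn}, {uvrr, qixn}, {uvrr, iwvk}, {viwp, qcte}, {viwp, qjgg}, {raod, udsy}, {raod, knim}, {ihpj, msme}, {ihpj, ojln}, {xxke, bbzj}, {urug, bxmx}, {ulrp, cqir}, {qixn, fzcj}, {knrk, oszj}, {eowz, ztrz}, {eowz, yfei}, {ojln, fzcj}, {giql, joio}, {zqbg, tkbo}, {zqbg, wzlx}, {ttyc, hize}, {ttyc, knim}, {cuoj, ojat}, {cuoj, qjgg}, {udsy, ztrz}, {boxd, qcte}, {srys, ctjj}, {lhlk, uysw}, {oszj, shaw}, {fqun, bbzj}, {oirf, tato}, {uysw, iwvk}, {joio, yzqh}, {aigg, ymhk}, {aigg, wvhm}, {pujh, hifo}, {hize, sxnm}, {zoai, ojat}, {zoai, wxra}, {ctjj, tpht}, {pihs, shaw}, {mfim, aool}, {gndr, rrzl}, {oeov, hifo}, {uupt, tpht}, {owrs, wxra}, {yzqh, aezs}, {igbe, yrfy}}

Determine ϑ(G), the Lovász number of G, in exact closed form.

89*cos(pi/89)/(cos(pi/89) + 1)

deg(nllx) = 2; N(nllx) = {ulrp, pujh}.
Vertex jgsl has 2 neighbors: attm, msme.
N(uysw) = {lhlk, iwvk}, |N(uysw)| = 2.
Vertex msme has 2 neighbors: jgsl, ihpj.
deg(v) = 2 for all v (|V|=89); connected 2-regular on 89 ⇒ C_{89}.
A has 45 distinct eigenvalues ≈ [2.0, 1.995018, 1.980097, 1.955311, 1.920784, 1.876688, 1.823242, 1.760713, 1.689412, 1.609694, 1.521958, 1.426638, 1.324212, 1.215188, 1.10011, 0.979551, 0.854113, 0.724419, 0.591116, 0.454869, 0.316355, 0.176265, 0.035297, -0.105847, -0.246463, -0.385852, -0.523319, -0.658178, -0.789758, -0.917404, -1.040479, -1.158371, -1.270491, -1.376282, -1.475217, -1.566802, -1.650581, -1.726138, -1.793094, -1.851118, -1.89992, -1.939256, -1.968931, -1.988796, -1.998754].
Lovász (edge-transitive): ϑ = −89·(-2*cos(pi/89))/((2)−(-2*cos(pi/89))) = 89*cos(pi/89)/(cos(pi/89) + 1).
= 44.4861… (decimal).
Check 44 ≤ 89*cos(pi/89)/(cos(pi/89) + 1) ≤ 45: both strict.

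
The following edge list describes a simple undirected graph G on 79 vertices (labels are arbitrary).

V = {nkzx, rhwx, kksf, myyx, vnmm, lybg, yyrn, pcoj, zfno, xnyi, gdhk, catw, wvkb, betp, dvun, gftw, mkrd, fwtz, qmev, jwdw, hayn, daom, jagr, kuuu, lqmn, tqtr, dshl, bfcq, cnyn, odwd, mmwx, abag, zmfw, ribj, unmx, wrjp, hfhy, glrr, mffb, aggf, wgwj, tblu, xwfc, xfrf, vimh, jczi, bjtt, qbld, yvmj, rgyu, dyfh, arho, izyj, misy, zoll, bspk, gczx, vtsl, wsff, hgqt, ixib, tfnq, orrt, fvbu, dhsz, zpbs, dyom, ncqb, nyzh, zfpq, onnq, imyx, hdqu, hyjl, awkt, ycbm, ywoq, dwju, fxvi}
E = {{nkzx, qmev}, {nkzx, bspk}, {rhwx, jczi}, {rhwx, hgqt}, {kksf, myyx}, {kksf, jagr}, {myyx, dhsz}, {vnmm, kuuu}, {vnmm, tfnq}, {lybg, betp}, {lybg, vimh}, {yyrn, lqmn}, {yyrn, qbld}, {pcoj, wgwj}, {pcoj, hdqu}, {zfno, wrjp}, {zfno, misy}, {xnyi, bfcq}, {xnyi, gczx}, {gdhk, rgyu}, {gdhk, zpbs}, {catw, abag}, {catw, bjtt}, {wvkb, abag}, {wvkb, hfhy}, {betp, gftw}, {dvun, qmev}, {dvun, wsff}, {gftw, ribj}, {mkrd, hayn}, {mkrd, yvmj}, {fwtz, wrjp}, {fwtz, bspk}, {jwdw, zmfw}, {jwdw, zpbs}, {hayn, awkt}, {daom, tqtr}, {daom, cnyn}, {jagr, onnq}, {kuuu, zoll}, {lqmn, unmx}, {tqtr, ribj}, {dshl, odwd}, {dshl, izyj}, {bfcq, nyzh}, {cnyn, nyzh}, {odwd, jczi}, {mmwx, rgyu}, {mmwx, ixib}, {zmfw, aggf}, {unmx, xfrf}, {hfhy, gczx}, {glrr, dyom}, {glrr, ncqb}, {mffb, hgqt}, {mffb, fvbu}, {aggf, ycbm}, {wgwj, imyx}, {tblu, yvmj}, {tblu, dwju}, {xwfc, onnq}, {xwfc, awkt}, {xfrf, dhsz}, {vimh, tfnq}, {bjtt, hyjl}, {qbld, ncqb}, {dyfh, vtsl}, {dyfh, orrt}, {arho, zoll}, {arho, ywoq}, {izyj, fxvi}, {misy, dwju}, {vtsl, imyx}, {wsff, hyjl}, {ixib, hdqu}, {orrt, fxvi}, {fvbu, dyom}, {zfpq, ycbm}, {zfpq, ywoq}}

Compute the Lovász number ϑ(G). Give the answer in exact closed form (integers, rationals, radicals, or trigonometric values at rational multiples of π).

79*cos(pi/79)/(cos(pi/79) + 1)

deg(lqmn) = 2; N(lqmn) = {yyrn, unmx}.
N(dvun) = {qmev, wsff}, |N(dvun)| = 2.
deg(hgqt) = 2; N(hgqt) = {rhwx, mffb}.
deg(imyx) = 2; N(imyx) = {wgwj, vtsl}.
2-regular, N=79; this is C_{79}, the 79-cycle.
A has 40 distinct eigenvalues ≈ [2.0, 1.99368, 1.97475, 1.94334, 1.89964, 1.84393, 1.77657, 1.69797, 1.60863, 1.50913, 1.40008, 1.28219, 1.15618, 1.02287, 0.88309, 0.73773, 0.5877, 0.43396, 0.27747, 0.11923, -0.03976, -0.19851, -0.356, -0.51123, -0.66324, -0.81105, -0.95374, -1.09039, -1.22015, -1.3422, -1.45576, -1.56011, -1.65461, -1.73864, -1.81168, -1.87327, -1.92301, -1.96059, -1.98578, -1.99842].
With N=79: ϑ(G) = 79·(-(-1)*2*cos(pi/79))/(2−(-2*cos(pi/79))) = 79*cos(pi/79)/(cos(pi/79) + 1).
ϑ(G) ≈ 39.48437942.
39 ≤ 79*cos(pi/79)/(cos(pi/79) + 1) ≤ 40: both strict.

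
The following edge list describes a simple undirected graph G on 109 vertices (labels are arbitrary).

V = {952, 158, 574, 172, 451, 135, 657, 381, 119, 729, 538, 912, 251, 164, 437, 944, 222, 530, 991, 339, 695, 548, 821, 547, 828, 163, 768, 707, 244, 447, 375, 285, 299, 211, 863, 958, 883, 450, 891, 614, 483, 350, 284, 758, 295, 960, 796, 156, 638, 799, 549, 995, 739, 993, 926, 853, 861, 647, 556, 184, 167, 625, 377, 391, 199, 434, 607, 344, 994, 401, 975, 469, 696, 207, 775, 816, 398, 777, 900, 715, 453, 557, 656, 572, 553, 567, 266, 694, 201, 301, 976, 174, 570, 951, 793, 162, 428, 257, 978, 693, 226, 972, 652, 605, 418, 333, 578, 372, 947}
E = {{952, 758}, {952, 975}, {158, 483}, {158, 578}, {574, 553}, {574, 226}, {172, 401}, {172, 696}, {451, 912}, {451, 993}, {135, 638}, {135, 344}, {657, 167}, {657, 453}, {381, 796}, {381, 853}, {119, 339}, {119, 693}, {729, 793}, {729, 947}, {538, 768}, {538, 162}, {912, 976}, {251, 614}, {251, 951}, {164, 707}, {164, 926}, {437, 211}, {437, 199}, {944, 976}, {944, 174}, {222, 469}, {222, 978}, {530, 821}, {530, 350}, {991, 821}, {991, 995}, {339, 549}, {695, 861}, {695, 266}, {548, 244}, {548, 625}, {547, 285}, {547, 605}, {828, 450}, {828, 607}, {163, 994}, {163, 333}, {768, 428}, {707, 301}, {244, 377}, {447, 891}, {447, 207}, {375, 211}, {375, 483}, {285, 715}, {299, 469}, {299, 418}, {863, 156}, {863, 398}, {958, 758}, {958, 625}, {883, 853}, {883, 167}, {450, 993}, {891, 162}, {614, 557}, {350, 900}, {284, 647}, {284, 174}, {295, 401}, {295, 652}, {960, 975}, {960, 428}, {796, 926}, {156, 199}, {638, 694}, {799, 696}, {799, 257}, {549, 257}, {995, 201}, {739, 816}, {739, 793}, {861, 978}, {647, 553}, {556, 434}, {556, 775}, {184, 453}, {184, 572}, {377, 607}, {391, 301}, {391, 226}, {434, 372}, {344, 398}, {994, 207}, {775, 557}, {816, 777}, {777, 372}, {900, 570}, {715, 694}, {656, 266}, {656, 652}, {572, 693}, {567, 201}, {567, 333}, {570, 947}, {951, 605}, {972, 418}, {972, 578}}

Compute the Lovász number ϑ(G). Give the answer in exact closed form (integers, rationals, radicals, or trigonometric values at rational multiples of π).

Vertex 793 has 2 neighbors: 729, 739.
Vertex 398 has 2 neighbors: 863, 344.
N(574) = {553, 226}, |N(574)| = 2.
N(991) = {821, 995}, |N(991)| = 2.
deg(v) = 2 for all v (|V|=109); connected 2-regular on 109 ⇒ C_{109}.
Distinct eigenvalues (to 6 d.p.): [2.0, 1.996678, 1.986723, 1.970169, 1.94707, 1.917503, 1.881566, 1.839379, 1.791082, 1.736834, 1.676818, 1.611231, 1.540291, 1.464235, 1.383315, 1.2978, 1.207973, 1.114134, 1.016594, 0.915677, 0.811718, 0.705062, 0.596064, 0.485087, 0.372497, 0.258671, 0.143985, 0.028821, -0.086439, -0.201412, -0.315715, -0.42897, -0.5408, -0.650834, -0.758705, -0.864056, -0.966537, -1.065807, -1.161536, -1.253407, -1.341115, -1.424367, -1.502888, -1.576416, -1.644707, -1.707535, -1.764691, -1.815985, -1.861246, -1.900324, -1.933089, -1.959433, -1.979268, -1.992528, -1.999169].
ϑ = −N·λ_min/(λ_max−λ_min) = −109·(-2*cos(pi/109))/(2−(-2*cos(pi/109))) = 109*cos(pi/109)/(cos(pi/109) + 1).
Numerically 54.4887.
α=54, χ(Ḡ)=55; ϑ=109*cos(pi/109)/(cos(pi/109) + 1) lies between (both strict).

109*cos(pi/109)/(cos(pi/109) + 1)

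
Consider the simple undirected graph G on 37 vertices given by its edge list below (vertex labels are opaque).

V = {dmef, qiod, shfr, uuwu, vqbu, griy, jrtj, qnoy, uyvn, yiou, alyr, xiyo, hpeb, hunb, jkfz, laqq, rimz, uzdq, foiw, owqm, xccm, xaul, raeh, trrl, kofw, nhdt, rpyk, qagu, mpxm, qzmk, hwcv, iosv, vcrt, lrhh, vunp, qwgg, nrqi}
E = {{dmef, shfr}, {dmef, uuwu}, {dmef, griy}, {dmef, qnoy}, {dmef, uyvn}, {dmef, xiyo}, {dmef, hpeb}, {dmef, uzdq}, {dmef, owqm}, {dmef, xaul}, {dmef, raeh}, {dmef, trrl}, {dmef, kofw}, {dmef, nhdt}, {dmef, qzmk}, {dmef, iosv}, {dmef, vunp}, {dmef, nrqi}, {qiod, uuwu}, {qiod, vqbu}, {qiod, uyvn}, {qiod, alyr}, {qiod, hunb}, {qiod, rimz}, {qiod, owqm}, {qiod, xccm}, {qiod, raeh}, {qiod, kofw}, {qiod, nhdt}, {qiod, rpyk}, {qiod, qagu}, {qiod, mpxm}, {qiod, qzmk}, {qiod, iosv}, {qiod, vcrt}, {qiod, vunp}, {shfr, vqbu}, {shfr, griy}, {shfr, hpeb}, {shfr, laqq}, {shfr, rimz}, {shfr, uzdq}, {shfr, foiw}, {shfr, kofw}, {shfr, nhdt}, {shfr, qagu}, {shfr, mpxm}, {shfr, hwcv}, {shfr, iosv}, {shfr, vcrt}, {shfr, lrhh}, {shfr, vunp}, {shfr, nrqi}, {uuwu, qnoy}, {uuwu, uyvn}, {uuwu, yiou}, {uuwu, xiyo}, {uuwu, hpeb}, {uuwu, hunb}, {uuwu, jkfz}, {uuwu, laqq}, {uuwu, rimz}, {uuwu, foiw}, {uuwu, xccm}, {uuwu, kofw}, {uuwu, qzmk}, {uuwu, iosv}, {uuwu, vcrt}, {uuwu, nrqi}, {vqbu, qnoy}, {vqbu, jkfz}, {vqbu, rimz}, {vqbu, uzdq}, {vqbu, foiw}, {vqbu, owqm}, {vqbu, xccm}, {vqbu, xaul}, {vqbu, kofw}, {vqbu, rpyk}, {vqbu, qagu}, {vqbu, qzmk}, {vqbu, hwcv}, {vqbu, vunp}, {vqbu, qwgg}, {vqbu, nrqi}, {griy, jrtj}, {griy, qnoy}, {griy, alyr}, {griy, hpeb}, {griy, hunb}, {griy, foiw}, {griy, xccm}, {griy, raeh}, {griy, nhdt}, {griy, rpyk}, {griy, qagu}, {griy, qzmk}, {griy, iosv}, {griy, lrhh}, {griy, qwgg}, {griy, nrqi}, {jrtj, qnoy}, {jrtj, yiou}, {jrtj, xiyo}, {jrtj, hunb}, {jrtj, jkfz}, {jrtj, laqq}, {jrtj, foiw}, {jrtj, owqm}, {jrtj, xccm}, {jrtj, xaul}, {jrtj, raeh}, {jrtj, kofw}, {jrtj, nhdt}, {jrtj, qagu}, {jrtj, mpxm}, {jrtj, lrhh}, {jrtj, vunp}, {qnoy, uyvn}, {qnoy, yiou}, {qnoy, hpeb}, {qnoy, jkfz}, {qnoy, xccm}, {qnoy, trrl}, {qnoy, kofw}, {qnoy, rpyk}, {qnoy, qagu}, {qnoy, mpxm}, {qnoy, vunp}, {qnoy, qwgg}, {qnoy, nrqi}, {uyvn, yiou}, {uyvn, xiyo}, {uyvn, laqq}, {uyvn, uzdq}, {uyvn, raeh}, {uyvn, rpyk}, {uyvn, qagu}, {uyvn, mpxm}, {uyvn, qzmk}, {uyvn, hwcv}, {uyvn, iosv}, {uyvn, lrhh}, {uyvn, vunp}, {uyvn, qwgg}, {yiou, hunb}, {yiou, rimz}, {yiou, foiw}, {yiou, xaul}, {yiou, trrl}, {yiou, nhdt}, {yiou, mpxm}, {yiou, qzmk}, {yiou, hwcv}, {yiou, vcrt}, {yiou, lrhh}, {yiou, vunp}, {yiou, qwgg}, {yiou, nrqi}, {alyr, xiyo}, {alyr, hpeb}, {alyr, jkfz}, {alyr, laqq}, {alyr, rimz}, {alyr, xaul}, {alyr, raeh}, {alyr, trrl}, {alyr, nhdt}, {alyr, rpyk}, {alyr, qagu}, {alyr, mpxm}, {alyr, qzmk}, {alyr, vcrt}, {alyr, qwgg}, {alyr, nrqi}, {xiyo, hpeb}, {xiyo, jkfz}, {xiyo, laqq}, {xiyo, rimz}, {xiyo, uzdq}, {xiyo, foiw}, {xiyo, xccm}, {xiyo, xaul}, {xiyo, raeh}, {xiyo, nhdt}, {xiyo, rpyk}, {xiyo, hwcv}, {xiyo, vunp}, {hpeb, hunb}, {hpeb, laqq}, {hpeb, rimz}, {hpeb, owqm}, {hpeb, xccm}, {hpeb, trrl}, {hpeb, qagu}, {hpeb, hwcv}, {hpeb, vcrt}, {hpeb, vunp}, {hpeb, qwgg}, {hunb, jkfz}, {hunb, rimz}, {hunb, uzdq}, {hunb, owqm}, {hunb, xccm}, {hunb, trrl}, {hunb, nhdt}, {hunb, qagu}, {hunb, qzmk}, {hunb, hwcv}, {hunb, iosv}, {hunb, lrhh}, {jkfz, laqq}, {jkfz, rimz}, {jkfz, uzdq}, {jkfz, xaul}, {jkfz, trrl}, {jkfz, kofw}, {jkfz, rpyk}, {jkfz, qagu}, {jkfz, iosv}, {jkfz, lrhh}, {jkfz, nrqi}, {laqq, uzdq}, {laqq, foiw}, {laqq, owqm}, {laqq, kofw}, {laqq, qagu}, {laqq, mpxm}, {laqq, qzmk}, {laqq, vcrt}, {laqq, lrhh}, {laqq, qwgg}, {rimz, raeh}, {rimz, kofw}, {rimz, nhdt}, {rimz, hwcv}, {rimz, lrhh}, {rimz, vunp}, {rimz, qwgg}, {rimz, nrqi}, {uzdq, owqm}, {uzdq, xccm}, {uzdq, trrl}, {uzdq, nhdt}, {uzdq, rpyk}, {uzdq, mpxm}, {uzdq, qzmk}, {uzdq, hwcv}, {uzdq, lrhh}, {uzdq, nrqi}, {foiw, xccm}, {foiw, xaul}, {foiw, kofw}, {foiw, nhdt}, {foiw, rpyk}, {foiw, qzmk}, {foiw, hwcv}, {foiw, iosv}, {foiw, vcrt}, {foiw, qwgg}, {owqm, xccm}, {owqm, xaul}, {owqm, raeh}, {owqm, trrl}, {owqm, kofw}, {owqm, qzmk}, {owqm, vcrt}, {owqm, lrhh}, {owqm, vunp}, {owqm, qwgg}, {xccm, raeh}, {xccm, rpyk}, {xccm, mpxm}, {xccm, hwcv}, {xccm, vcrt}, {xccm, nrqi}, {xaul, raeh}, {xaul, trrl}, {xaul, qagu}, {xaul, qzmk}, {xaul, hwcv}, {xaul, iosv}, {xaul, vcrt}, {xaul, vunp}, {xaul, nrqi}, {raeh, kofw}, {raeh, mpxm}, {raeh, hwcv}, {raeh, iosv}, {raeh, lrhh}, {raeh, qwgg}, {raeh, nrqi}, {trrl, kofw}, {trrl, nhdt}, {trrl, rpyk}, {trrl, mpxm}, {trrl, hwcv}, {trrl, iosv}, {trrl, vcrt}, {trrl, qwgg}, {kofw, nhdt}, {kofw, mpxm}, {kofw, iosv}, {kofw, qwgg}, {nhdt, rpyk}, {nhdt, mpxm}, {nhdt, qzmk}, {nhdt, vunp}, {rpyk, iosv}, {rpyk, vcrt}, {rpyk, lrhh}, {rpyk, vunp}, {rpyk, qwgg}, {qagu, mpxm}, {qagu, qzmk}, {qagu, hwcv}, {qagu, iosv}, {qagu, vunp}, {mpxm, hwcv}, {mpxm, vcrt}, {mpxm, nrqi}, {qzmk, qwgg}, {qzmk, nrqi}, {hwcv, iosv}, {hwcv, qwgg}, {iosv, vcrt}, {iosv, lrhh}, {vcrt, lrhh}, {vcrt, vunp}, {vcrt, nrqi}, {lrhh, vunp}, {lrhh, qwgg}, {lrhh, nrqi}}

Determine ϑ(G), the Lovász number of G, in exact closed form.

N(vqbu) = {qiod, shfr, qnoy, jkfz, rimz, uzdq, foiw, owqm, xccm, xaul, kofw, rpyk, qagu, qzmk, hwcv, vunp, qwgg, nrqi}, |N(vqbu)| = 18.
N(rimz) = {qiod, shfr, uuwu, vqbu, yiou, alyr, xiyo, hpeb, hunb, jkfz, raeh, kofw, nhdt, hwcv, lrhh, vunp, qwgg, nrqi}, |N(rimz)| = 18.
deg(raeh) = 18; N(raeh) = {dmef, qiod, griy, jrtj, uyvn, alyr, xiyo, rimz, owqm, xccm, xaul, kofw, mpxm, hwcv, iosv, lrhh, qwgg, nrqi}.
Vertex iosv has 18 neighbors: dmef, qiod, shfr, uuwu, griy, uyvn, hunb, jkfz, foiw, xaul, raeh, trrl, kofw, rpyk, qagu, hwcv, vcrt, lrhh.
18-regular, N=37; Paley(37): SR with (k,λ,μ)=(18,8,9).
spec(A) ≈ [18.0, 2.541381, -3.541381] (distinct, 6 d.p.).
Lovász: ϑ = −37(-sqrt(37)/2 - 1/2)/(18+-(-sqrt(37)/2 - 1/2)) = sqrt(37).
= 6.082763… (decimal).

sqrt(37)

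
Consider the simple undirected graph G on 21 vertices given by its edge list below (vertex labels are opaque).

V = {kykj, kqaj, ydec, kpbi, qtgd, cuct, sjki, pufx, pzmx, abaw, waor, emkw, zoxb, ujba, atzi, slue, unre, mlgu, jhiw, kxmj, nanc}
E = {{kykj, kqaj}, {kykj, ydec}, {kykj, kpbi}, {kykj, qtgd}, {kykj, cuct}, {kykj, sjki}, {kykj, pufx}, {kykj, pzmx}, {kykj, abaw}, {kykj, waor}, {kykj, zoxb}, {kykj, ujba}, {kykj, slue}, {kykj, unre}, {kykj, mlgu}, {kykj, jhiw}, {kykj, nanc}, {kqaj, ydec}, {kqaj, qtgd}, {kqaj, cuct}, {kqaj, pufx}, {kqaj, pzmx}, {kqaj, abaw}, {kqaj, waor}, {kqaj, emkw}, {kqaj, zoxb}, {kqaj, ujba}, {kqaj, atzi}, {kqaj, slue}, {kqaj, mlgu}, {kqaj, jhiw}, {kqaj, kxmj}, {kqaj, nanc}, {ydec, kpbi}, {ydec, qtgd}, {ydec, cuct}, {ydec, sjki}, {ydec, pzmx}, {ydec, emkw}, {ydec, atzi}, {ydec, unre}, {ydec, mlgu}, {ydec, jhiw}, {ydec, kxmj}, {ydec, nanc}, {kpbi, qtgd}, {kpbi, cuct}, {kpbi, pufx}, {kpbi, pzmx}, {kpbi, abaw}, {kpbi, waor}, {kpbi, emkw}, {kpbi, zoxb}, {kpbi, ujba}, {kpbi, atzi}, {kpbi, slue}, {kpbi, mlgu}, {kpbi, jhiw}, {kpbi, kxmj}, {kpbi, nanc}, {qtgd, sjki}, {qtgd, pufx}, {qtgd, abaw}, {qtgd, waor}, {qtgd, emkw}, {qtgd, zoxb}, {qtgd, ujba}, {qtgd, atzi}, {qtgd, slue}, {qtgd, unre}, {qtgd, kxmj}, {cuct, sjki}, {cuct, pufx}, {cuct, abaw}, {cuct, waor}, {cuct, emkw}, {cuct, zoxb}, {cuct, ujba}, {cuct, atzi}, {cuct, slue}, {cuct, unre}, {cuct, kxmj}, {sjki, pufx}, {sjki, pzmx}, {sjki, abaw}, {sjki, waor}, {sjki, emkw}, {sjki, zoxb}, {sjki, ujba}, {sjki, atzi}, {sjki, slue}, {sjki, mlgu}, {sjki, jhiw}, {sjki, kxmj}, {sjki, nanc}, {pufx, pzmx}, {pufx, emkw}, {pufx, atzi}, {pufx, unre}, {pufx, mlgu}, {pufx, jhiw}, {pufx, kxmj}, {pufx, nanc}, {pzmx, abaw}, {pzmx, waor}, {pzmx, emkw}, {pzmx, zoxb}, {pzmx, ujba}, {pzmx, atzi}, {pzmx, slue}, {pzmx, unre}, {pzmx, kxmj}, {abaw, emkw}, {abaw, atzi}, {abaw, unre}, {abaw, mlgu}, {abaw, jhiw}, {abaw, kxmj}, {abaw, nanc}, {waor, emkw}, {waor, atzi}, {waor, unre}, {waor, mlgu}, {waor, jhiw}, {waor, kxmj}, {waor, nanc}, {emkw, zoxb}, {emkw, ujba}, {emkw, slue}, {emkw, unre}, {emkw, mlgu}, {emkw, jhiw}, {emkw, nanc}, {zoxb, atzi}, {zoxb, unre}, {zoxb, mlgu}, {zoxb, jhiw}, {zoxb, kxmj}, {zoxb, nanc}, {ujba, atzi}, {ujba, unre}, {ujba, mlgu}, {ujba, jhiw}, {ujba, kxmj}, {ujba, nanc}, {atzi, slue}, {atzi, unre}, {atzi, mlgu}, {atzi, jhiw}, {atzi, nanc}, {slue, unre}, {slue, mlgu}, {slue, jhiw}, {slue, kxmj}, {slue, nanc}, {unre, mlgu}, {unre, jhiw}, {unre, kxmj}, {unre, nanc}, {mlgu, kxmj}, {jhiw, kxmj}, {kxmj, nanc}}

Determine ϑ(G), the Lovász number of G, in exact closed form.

Vertex qtgd has 15 neighbors: kykj, kqaj, ydec, kpbi, sjki, pufx, abaw, waor, emkw, zoxb, ujba, atzi, slue, unre, kxmj.
N(jhiw) = {kykj, kqaj, ydec, kpbi, sjki, pufx, abaw, waor, emkw, zoxb, ujba, atzi, slue, unre, kxmj}, |N(jhiw)| = 15.
deg(sjki) = 17; N(sjki) = {kykj, ydec, qtgd, cuct, pufx, pzmx, abaw, waor, emkw, zoxb, ujba, atzi, slue, mlgu, jhiw, kxmj, nanc}.
deg(ujba) = 14; N(ujba) = {kykj, kqaj, kpbi, qtgd, cuct, sjki, pzmx, emkw, atzi, unre, mlgu, jhiw, kxmj, nanc}.
Complete 4-partite, parts [7, 6, 4, 4]: perfect, ϑ = α = 7.
Numerically 7.0000.
Sandwich: α(G)=7 ≤ ϑ(G)=7 ≤ χ(Ḡ)=7 (collapsed).

7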